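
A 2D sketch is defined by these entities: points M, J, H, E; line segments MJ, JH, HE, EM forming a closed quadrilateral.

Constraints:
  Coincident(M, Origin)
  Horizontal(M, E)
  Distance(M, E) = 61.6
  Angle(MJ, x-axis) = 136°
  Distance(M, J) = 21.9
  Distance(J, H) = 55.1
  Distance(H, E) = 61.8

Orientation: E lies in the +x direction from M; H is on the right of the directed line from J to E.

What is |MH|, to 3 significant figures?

35.0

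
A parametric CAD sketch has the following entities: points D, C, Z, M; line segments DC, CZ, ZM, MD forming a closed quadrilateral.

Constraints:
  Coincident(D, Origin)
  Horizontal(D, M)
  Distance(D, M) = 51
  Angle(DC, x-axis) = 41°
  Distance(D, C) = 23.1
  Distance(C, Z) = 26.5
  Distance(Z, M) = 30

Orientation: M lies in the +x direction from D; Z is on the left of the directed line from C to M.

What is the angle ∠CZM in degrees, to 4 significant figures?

81.10°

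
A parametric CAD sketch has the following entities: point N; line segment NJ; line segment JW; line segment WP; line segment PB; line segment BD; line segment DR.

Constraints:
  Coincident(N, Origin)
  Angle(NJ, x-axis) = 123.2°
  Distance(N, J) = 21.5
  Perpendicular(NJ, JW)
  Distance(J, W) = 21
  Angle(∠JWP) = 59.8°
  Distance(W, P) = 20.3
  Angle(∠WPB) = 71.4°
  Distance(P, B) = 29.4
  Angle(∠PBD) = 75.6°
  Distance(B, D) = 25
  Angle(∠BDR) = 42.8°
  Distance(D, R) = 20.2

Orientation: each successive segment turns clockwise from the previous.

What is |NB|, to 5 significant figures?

27.451

∠JWP = 59.8° gives WP at -87.000° from the x-axis; with |WP| = 20.3, P = (6.8619, 9.2171). ∠WPB = 71.4° gives PB at 164.40° from the x-axis; with |PB| = 29.4, B = (-21.455, 17.123). Then |NB| = |B − N| = 27.451.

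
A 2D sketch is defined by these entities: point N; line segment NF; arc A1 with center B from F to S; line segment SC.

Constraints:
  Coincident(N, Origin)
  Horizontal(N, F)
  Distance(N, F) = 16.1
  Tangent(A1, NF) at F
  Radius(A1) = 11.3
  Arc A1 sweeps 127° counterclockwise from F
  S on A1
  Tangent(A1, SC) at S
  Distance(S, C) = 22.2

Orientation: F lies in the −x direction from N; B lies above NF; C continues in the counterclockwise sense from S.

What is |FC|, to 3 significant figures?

36.1

N is at the origin; NF is horizontal with |NF| = 16.1 and F on the −x side, so F = (-16.1, 0.00). Since A1 is tangent to NF there, BF ⟂ NF, so B = F + (0, 11.3) = (-16.1, 11.3). On A1, F sits at bearing -90° from B; a 127° counterclockwise sweep puts S at bearing 37°, so S = B + 11.3·(cos 37°, sin 37°) = (-7.08, 18.1). The tangent condition forces BS to be normal to SC, so SC runs along (−sin 37°, cos 37°); with |SC| = 22.2, C = (-20.4, 35.8). Then |FC| = |C − F| = 36.1.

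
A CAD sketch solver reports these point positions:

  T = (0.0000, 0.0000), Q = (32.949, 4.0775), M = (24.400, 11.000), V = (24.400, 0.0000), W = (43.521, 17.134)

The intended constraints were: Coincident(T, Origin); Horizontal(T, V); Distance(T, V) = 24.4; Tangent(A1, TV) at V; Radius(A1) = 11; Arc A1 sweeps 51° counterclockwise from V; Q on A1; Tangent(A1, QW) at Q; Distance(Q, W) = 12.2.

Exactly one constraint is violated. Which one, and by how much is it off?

Distance(Q, W) = 12.2 — off by 4.60.

T = (0.00, 0.00) ✓; T.y = 0.00, V.y = 0.00 ✓; |TV| = 24.40 ✓; ∠(MV, VT) = 90.00° ✓; |MV| = 11.00 ✓; bearing(M→Q) − bearing(M→V) = 51.00° ✓; |MQ| = 11.00 ✓; ∠(MQ, QW) = 90.00° ✓; |QW| = 16.80 ✗.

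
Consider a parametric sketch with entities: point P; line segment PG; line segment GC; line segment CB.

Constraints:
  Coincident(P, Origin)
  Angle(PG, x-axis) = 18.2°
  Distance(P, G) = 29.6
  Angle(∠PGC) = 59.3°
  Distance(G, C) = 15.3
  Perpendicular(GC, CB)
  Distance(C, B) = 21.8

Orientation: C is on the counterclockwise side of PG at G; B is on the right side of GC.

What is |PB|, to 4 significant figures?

47.25

P is at the origin; PG runs at 18.2° with length 29.6, so G = 29.6·(cos 18.2°, sin 18.2°) = (28.12, 9.245). ∠PGC = 59.3°, so GC runs at 18.2° + (180° − 59.3°) = 138.9° from the x-axis; with |GC| = 15.3, C = G + 15.3·(cos 138.9°, sin 138.9°) = (16.59, 19.30). GC ⟂ CB; with |CB| = 21.8 on the right of GC, B = C + 21.8·(0.6574, 0.7536) = (30.92, 35.73). Then |PB| = |B − P| = 47.25.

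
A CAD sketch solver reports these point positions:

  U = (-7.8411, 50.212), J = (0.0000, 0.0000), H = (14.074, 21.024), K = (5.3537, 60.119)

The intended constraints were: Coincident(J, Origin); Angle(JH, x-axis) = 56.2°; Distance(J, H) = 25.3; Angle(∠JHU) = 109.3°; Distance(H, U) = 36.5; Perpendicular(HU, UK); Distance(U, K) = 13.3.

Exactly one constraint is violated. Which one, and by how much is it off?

Distance(U, K) = 13.3 — off by 3.20.

J = (0.00, 0.00) ✓; JH at 56.20° ✓; |JH| = 25.30 ✓; ∠JHU = 109.3° ✓; |HU| = 36.50 ✓; ∠(HU, UK) = 90.00° ✓; |UK| = 16.50 ✗.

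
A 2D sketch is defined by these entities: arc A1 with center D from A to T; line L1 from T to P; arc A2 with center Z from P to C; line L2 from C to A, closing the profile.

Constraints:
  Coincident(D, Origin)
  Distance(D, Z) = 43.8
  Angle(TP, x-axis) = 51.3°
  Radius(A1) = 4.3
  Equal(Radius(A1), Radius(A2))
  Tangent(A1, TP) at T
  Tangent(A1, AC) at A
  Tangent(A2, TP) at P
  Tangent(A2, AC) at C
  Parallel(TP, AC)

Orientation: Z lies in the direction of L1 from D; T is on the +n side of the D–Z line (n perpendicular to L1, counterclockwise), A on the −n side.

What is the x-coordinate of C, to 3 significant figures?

30.7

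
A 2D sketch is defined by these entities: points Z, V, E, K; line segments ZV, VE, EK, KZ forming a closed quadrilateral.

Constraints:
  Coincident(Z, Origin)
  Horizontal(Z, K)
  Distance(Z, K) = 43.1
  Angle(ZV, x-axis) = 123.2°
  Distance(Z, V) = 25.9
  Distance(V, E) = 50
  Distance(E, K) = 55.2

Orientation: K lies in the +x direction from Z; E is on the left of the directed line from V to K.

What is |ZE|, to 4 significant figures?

58.10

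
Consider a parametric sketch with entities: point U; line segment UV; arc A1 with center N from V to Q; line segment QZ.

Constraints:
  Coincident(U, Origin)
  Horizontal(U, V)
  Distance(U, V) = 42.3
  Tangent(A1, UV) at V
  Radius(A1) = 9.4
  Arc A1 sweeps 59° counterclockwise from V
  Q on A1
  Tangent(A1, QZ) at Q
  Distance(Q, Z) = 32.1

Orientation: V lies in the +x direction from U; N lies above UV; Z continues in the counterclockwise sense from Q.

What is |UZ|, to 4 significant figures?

74.18

U is at the origin; UV is horizontal with |UV| = 42.3 and V on the +x side, so V = (42.30, 0.000). A1 meets UV tangentially, so NV is at right angles to UV, so N = V + (0, 9.4) = (42.30, 9.400). On A1, V sits at bearing -90° from N; a 59° counterclockwise sweep puts Q at bearing -31°, so Q = N + 9.4·(cos -31°, sin -31°) = (50.36, 4.559). A1 meets QZ tangentially, so NQ is at right angles to QZ, so QZ runs along (−sin -31°, cos -31°); with |QZ| = 32.1, Z = (66.89, 32.07). Then |UZ| = |Z − U| = 74.18.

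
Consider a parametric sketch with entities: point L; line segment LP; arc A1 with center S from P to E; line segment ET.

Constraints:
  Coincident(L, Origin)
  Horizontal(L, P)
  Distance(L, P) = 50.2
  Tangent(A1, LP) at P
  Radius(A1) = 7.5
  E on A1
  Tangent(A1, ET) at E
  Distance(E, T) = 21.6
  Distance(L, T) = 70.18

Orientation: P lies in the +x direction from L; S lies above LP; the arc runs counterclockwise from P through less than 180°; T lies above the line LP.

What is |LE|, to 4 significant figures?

57.21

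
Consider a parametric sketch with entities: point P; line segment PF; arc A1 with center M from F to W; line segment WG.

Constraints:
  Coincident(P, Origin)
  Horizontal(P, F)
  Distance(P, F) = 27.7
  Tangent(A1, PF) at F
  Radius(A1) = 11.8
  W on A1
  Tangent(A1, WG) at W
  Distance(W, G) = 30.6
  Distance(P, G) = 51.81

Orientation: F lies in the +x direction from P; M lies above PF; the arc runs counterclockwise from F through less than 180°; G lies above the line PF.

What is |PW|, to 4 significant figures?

41.91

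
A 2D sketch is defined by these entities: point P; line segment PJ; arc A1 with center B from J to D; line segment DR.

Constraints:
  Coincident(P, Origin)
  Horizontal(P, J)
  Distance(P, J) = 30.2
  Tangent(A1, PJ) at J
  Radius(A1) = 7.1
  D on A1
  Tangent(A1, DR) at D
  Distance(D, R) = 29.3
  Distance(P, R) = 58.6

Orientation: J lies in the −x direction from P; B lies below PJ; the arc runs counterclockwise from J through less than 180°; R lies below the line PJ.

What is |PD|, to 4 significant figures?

36.54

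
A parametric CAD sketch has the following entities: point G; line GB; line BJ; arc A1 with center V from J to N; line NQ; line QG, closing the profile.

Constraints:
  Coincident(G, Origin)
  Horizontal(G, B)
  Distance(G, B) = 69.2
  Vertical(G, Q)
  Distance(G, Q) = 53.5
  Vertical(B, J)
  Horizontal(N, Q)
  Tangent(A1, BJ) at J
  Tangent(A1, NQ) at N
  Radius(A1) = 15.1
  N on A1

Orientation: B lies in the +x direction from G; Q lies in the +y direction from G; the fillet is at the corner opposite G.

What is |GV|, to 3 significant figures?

66.3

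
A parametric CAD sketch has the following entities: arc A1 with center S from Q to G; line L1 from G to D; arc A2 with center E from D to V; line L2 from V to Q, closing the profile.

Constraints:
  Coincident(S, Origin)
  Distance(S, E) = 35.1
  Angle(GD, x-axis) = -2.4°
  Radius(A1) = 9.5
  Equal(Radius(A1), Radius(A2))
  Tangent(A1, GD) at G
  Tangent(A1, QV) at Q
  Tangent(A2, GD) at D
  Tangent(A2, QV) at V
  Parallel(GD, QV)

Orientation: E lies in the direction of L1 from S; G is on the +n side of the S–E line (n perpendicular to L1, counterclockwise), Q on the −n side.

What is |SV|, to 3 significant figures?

36.4

The slot axis is L1's direction at -2.4°, so u = (cos -2.4°, sin -2.4°) = (0.999, -0.0419) and n = (−sin -2.4°, cos -2.4°) = (0.0419, 0.999). S is at the origin and E lies 35.1 along u from S, so E = 35.1·u = (35.1, -1.47). Tangency of A1 to both parallel lines with radius 9.5 puts G and Q at S ± 9.5·n: G = (0.398, 9.49), Q = (-0.398, -9.49). Equal radii place D and V the same way about E: D = E + 9.5·n = (35.5, 8.02), V = E − 9.5·n = (34.7, -11.0). Then |SV| = |V − S| = 36.4.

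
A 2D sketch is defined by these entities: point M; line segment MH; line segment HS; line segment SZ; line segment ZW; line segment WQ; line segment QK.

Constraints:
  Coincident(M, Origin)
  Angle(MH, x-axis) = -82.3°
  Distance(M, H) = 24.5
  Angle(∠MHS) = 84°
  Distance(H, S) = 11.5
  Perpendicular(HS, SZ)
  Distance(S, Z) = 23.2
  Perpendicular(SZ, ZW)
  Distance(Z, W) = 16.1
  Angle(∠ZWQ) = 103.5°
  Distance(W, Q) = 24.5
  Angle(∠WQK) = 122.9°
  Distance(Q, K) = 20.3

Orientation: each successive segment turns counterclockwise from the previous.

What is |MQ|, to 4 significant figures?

28.11

M is at the origin; MH runs at -82.3° with length 24.5, so H = (3.283, -24.28). ∠MHS = 84.0° gives HS at 13.70° from the x-axis; with |HS| = 11.5, S = (14.46, -21.56). HS is perpendicular to SZ, so SZ runs at 103.7°; with |SZ| = 23.2, Z = (8.961, 0.9845). SZ ⟂ ZW, so ZW runs at -166.3°; with |ZW| = 16.1, W = (-6.681, -2.829). ∠ZWQ = 103.5° gives WQ at -89.80° from the x-axis; with |WQ| = 24.5, Q = (-6.596, -27.33). Then |MQ| = |Q − M| = 28.11.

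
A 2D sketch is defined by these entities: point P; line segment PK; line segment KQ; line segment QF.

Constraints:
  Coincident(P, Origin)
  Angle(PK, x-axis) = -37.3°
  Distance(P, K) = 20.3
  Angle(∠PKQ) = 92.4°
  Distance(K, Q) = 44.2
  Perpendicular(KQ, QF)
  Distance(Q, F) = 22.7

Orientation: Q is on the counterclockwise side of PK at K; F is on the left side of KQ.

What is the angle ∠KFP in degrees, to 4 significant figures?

24.11°

P is at the origin; PK runs at -37.3° with length 20.3, so K = 20.3·(cos -37.3°, sin -37.3°) = (16.15, -12.30). ∠PKQ = 92.4°, so KQ runs at -37.3° + (180° − 92.4°) = 50.30° from the x-axis; with |KQ| = 44.2, Q = K + 44.2·(cos 50.30°, sin 50.30°) = (44.38, 21.71). The perpendicularity gives QF at right angles to KQ; with |QF| = 22.7 on the left of KQ, F = Q + 22.7·(-0.7694, 0.6388) = (26.92, 36.21). Then cos ∠KFP = FK·FP / (|FK||FP|), giving 24.11°.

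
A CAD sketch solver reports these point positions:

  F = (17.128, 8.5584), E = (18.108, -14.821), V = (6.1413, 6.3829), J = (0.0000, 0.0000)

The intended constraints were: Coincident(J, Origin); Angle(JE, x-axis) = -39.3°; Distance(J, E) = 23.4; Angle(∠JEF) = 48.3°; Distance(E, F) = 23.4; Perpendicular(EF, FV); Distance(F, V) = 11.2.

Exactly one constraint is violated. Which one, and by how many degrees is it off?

Perpendicular(EF, FV) — off by 8.80°.

J = (0.00, 0.00) ✓; JE at -39.30° ✓; |JE| = 23.40 ✓; ∠JEF = 48.30° ✓; |EF| = 23.40 ✓; ∠(EF, FV) = 98.80° ✗; |FV| = 11.20 ✓.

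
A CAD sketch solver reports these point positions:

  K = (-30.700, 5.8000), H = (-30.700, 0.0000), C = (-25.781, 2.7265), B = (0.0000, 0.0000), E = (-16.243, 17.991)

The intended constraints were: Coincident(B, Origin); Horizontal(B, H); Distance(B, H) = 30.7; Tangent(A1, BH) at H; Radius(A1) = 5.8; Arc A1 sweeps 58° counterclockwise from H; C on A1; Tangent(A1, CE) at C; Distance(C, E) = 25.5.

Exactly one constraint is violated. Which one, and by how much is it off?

Distance(C, E) = 25.5 — off by 7.50.

B = (0.00, 0.00) ✓; B.y = 0.00, H.y = 0.00 ✓; |BH| = 30.70 ✓; ∠(KH, HB) = 90.00° ✓; |KH| = 5.800 ✓; bearing(K→C) − bearing(K→H) = 58.00° ✓; |KC| = 5.800 ✓; ∠(KC, CE) = 90.00° ✓; |CE| = 18.00 ✗.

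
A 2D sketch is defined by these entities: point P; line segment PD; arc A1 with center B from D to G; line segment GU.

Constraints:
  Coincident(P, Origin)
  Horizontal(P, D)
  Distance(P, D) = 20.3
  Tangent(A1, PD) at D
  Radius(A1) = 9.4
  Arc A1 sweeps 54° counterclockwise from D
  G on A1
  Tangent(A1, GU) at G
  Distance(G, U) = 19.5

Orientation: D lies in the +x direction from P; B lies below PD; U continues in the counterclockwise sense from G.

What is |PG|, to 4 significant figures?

13.27

P is at the origin; PD is horizontal with |PD| = 20.3 and D on the +x side, so D = (20.30, 0.000). Since A1 is tangent to PD there, BD ⟂ PD, so B = D + (0, -9.4) = (20.30, -9.400). On A1, D sits at bearing 90° from B; a 54° counterclockwise sweep puts G at bearing 144°, so G = B + 9.4·(cos 144°, sin 144°) = (12.70, -3.875). Then |PG| = |G − P| = 13.27.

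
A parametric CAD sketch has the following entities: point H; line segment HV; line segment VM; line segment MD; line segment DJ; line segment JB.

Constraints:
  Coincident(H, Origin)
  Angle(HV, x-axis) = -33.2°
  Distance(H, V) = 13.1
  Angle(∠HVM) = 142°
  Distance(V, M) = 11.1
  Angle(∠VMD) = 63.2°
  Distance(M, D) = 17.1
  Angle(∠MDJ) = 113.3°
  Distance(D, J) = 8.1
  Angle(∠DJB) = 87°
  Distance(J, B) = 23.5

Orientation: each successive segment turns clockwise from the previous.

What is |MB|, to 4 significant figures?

15.69

H is at the origin; HV runs at -33.2° with length 13.1, so V = (10.96, -7.173). ∠HVM = 142.0° gives VM at -71.20° from the x-axis; with |VM| = 11.1, M = (14.54, -17.68). ∠VMD = 63.2° gives MD at 172.0° from the x-axis; with |MD| = 17.1, D = (-2.395, -15.30). ∠MDJ = 113.3° gives DJ at 105.3° from the x-axis; with |DJ| = 8.1, J = (-4.532, -7.488). ∠DJB = 87.0° gives JB at 12.30° from the x-axis; with |JB| = 23.5, B = (18.43, -2.482). Then |MB| = |B − M| = 15.69.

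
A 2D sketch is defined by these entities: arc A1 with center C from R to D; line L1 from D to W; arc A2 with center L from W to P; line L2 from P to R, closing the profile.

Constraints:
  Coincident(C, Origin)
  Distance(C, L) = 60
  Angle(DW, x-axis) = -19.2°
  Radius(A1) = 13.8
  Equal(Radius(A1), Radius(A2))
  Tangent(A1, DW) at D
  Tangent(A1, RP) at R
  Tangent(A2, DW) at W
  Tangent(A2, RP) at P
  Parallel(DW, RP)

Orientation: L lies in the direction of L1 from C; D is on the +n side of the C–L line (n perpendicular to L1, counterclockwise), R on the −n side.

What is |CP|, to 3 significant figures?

61.6

The slot axis is L1's direction at -19.2°, so u = (cos -19.2°, sin -19.2°) = (0.944, -0.329) and n = (−sin -19.2°, cos -19.2°) = (0.329, 0.944). C is at the origin and L lies 60.0 along u from C, so L = 60.0·u = (56.7, -19.7). Tangency of A1 to both parallel lines with radius 13.8 puts D and R at C ± 13.8·n: D = (4.54, 13.0), R = (-4.54, -13.0). Equal radii place W and P the same way about L: W = L + 13.8·n = (61.2, -6.70), P = L − 13.8·n = (52.1, -32.8). Then |CP| = |P − C| = 61.6.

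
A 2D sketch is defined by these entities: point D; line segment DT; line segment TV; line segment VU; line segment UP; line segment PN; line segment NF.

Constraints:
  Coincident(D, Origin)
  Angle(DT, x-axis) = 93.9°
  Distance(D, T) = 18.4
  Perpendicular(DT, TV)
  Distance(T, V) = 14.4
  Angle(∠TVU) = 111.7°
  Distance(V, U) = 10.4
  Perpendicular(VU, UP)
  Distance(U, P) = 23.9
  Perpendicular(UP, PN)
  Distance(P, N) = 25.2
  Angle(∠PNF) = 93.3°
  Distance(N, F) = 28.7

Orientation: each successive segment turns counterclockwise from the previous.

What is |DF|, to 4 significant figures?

37.66

D is at the origin; DT runs at 93.9° with length 18.4, so T = (-1.251, 18.36). The perpendicularity gives TV at right angles to DT, so TV runs at -176.1°; with |TV| = 14.4, V = (-15.62, 17.38). ∠TVU = 111.7° gives VU at -107.8° from the x-axis; with |VU| = 10.4, U = (-18.80, 7.476). The perpendicularity gives UP at right angles to VU, so UP runs at -17.80°; with |UP| = 23.9, P = (3.959, 0.1697). UP is perpendicular to PN, so PN runs at 72.20°; with |PN| = 25.2, N = (11.66, 24.16). ∠PNF = 93.3° gives NF at 158.9° from the x-axis; with |NF| = 28.7, F = (-15.11, 34.50). Then |DF| = |F − D| = 37.66.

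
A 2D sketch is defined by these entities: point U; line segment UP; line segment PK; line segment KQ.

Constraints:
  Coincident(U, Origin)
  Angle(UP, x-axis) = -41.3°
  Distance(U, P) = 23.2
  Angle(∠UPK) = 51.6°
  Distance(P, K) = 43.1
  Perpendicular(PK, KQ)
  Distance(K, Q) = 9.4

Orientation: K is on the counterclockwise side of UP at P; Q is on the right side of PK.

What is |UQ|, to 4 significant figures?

39.80

U is at the origin; UP runs at -41.3° with length 23.2, so P = 23.2·(cos -41.3°, sin -41.3°) = (17.43, -15.31). ∠UPK = 51.6°, so PK runs at -41.3° + (180° − 51.6°) = 87.10° from the x-axis; with |PK| = 43.1, K = P + 43.1·(cos 87.10°, sin 87.10°) = (19.61, 27.73). The perpendicularity gives KQ at right angles to PK; with |KQ| = 9.4 on the right of PK, Q = K + 9.4·(0.9987, -0.05059) = (29.00, 27.26). Then |UQ| = |Q − U| = 39.80.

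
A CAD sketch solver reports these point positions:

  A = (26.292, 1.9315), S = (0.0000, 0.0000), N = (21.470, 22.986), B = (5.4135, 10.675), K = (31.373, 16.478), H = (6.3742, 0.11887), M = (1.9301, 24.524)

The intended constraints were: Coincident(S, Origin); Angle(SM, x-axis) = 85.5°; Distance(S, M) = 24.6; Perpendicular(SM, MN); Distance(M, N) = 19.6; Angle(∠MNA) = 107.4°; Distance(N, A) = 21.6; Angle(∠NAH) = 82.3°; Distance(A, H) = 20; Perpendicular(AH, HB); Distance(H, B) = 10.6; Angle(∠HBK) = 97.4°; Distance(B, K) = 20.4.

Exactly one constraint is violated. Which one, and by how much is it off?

Distance(B, K) = 20.4 — off by 6.20.

S = (0.00, 0.00) ✓; SM at 85.50° ✓; |SM| = 24.60 ✓; ∠(SM, MN) = 90.00° ✓; |MN| = 19.60 ✓; ∠MNA = 107.4° ✓; |NA| = 21.60 ✓; ∠NAH = 82.30° ✓; |AH| = 20.00 ✓; ∠(AH, HB) = 90.00° ✓; |HB| = 10.60 ✓; ∠HBK = 97.40° ✓; |BK| = 26.60 ✗.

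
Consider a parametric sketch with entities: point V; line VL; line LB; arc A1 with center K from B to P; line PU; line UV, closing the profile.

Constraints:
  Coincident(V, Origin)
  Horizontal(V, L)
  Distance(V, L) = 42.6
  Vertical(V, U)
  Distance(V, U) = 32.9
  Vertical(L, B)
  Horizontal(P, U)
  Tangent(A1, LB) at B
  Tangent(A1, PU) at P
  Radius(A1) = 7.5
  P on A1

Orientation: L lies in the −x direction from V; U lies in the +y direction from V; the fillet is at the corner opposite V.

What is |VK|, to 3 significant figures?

43.3

V is at the origin; VL is horizontal with |VL| = 42.6 and L on the −x side, so L = (-42.6, 0.00). V and U share the same x with |VU| = 32.9 and U on the +y side, so U = (0.00, 32.9). The virtual corner opposite V is at (-42.6, 32.9). Tangency of A1 to LB means the radius KB is perpendicular to LB and tangency of A1 to PU means the radius KP is perpendicular to PU, with radius 7.5, so the center K sits 7.5 in from both sides at K = (-35.1, 25.4). Then |VK| = |K − V| = 43.3.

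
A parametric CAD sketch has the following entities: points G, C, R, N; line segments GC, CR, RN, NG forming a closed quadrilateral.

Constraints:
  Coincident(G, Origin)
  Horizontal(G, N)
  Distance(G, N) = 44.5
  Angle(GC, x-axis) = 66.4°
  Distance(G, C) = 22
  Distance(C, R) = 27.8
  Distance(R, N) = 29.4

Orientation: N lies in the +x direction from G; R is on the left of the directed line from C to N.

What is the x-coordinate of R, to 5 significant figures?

35.484

Checks: |CR| = 27.80 ✓; |RN| = 29.40 ✓.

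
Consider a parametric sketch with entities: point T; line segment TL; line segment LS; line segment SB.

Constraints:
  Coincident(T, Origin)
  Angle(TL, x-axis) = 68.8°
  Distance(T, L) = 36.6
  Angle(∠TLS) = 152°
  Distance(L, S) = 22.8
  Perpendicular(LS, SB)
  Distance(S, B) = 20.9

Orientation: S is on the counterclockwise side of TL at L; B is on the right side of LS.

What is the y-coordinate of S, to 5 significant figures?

56.763

T is at the origin; TL runs at 68.8° with length 36.6, so L = 36.6·(cos 68.8°, sin 68.8°) = (13.235, 34.123). ∠TLS = 152.0°, so LS runs at 68.8° + (180° − 152.0°) = 96.800° from the x-axis; with |LS| = 22.8, S = L + 22.8·(cos 96.800°, sin 96.800°) = (10.536, 56.763). So S.y = 56.763.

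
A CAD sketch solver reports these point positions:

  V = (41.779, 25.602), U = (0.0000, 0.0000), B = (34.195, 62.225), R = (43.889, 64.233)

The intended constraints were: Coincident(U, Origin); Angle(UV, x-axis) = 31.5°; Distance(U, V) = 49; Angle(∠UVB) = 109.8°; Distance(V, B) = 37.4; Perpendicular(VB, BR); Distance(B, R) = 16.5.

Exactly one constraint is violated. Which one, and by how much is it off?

Distance(B, R) = 16.5 — off by 6.60.

U = (0.00, 0.00) ✓; UV at 31.50° ✓; |UV| = 49.00 ✓; ∠UVB = 109.8° ✓; |VB| = 37.40 ✓; ∠(VB, BR) = 90.00° ✓; |BR| = 9.900 ✗.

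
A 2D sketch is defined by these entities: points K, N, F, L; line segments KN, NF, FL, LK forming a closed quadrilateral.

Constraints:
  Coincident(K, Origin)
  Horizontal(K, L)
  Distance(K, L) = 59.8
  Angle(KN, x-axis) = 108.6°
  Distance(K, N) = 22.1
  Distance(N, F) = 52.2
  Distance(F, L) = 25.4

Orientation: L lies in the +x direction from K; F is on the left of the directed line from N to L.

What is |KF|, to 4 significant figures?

49.69

Checks: |NF| = 52.20 ✓; |FL| = 25.40 ✓.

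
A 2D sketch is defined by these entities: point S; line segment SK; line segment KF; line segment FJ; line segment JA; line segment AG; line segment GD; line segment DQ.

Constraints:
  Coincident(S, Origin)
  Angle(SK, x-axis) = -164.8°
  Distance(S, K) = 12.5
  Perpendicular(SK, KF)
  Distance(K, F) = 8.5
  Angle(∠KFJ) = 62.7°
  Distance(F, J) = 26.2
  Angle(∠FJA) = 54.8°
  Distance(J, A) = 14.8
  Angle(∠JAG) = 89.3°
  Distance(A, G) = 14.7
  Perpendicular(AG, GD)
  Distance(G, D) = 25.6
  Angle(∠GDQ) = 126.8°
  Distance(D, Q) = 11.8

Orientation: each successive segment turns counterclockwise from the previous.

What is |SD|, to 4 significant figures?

19.94

S is at the origin; SK runs at -164.8° with length 12.5, so K = (-12.06, -3.277). The perpendicularity gives KF at right angles to SK, so KF runs at -74.80°; with |KF| = 8.5, F = (-9.834, -11.48). ∠KFJ = 62.7° gives FJ at 42.50° from the x-axis; with |FJ| = 26.2, J = (9.483, 6.220). ∠FJA = 54.8° gives JA at 167.7° from the x-axis; with |JA| = 14.8, A = (-4.978, 9.373). ∠JAG = 89.3° gives AG at -101.6° from the x-axis; with |AG| = 14.7, G = (-7.934, -5.026). AG is perpendicular to GD, so GD runs at -11.60°; with |GD| = 25.6, D = (17.14, -10.17). Then |SD| = |D − S| = 19.94.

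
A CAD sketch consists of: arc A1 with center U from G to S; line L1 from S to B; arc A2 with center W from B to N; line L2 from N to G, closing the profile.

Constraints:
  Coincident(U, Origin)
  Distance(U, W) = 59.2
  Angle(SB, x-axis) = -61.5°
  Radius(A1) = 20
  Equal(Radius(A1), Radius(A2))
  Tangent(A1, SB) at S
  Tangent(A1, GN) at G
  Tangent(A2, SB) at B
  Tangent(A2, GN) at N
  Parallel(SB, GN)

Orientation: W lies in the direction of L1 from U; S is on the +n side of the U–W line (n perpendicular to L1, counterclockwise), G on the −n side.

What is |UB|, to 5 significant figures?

62.487

The slot axis is L1's direction at -61.5°, so u = (cos -61.5°, sin -61.5°) = (0.47716, -0.87882) and n = (−sin -61.5°, cos -61.5°) = (0.87882, 0.47716). U is at the origin and W lies 59.2 along u from U, so W = 59.2·u = (28.248, -52.026). Tangency of A1 to both parallel lines with radius 20.0 puts S and G at U ± 20.0·n: S = (17.576, 9.5432), G = (-17.576, -9.5432). Equal radii place B and N the same way about W: B = W + 20.0·n = (45.824, -42.483), N = W − 20.0·n = (10.671, -61.569). Then |UB| = |B − U| = 62.487.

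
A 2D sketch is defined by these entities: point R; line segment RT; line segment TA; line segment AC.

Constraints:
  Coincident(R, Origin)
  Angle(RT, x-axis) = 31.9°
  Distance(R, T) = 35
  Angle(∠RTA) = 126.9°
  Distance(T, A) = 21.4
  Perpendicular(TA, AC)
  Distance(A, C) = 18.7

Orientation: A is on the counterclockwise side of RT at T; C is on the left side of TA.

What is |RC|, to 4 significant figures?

43.42

R is at the origin; RT runs at 31.9° with length 35.0, so T = 35.0·(cos 31.9°, sin 31.9°) = (29.71, 18.50). ∠RTA = 126.9°, so TA runs at 31.9° + (180° − 126.9°) = 85.00° from the x-axis; with |TA| = 21.4, A = T + 21.4·(cos 85.00°, sin 85.00°) = (31.58, 39.81). TA is perpendicular to AC; with |AC| = 18.7 on the left of TA, C = A + 18.7·(-0.9962, 0.08716) = (12.95, 41.44). Then |RC| = |C − R| = 43.42.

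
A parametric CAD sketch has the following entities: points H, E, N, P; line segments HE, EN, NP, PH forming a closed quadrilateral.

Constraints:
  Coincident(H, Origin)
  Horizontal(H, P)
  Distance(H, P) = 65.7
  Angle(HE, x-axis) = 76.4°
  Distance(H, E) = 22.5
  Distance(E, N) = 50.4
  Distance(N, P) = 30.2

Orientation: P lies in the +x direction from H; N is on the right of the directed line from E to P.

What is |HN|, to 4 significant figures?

42.33

Checks: |EN| = 50.40 ✓; |NP| = 30.20 ✓.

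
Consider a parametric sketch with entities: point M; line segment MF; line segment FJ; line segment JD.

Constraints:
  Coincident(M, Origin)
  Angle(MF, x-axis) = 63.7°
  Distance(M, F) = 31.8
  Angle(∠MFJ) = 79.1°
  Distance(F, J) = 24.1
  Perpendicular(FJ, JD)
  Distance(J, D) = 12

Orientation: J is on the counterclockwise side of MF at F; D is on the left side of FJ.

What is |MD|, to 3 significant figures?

26.4

M is at the origin; MF runs at 63.7° with length 31.8, so F = 31.8·(cos 63.7°, sin 63.7°) = (14.1, 28.5). ∠MFJ = 79.1°, so FJ runs at 63.7° + (180° − 79.1°) = 165° from the x-axis; with |FJ| = 24.1, J = F + 24.1·(cos 165°, sin 165°) = (-9.15, 34.9). The perpendicularity gives JD at right angles to FJ; with |JD| = 12.0 on the left of FJ, D = J + 12.0·(-0.266, -0.964) = (-12.3, 23.3). Then |MD| = |D − M| = 26.4.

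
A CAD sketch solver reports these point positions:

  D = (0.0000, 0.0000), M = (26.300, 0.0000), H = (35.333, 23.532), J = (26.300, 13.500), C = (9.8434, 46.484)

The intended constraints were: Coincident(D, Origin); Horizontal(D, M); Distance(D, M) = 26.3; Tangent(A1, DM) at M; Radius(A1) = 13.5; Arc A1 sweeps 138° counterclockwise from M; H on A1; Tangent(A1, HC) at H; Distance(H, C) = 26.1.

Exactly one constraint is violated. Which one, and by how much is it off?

Distance(H, C) = 26.1 — off by 8.20.

D = (0.00, 0.00) ✓; D.y = 0.00, M.y = 0.00 ✓; |DM| = 26.30 ✓; ∠(JM, MD) = 90.00° ✓; |JM| = 13.50 ✓; bearing(J→H) − bearing(J→M) = 138.0° ✓; |JH| = 13.50 ✓; ∠(JH, HC) = 90.00° ✓; |HC| = 34.30 ✗.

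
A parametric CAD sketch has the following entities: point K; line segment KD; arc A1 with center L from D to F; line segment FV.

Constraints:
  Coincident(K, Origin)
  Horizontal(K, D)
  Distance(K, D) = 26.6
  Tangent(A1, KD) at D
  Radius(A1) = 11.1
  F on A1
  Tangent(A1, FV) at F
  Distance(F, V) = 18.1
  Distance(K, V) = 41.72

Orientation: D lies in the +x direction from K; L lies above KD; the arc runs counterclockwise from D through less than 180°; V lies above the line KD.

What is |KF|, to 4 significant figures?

39.81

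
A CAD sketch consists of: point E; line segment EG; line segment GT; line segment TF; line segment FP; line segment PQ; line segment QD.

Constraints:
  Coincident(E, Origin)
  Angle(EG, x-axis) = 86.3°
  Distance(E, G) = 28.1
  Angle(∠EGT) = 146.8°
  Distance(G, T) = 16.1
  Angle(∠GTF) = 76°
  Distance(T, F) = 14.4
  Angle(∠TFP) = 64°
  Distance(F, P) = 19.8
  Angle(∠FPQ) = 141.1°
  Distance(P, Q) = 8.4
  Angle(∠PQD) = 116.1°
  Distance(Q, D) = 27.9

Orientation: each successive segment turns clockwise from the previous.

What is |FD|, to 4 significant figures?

38.23

E is at the origin; EG runs at 86.3° with length 28.1, so G = (1.813, 28.04). ∠EGT = 146.8° gives GT at 53.10° from the x-axis; with |GT| = 16.1, T = (11.48, 40.92). ∠GTF = 76.0° gives TF at -50.90° from the x-axis; with |TF| = 14.4, F = (20.56, 29.74). ∠TFP = 64.0° gives FP at -166.9° from the x-axis; with |FP| = 19.8, P = (1.277, 25.25). ∠FPQ = 141.1° gives PQ at 154.2° from the x-axis; with |PQ| = 8.4, Q = (-6.286, 28.91). ∠PQD = 116.1° gives QD at 90.30° from the x-axis; with |QD| = 27.9, D = (-6.432, 56.81). Then |FD| = |D − F| = 38.23.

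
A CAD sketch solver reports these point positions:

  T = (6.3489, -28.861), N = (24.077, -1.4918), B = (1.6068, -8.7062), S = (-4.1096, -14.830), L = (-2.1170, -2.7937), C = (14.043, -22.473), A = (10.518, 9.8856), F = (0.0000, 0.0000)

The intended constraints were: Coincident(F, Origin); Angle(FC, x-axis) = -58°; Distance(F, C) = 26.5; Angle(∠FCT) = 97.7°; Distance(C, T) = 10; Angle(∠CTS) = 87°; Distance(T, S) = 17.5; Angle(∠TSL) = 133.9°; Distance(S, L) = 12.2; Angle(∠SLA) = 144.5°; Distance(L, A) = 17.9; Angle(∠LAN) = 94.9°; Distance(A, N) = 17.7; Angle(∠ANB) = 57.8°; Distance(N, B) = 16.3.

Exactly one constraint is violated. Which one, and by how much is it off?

Distance(N, B) = 16.3 — off by 7.30.

F = (0.00, 0.00) ✓; FC at -58.00° ✓; |FC| = 26.50 ✓; ∠FCT = 97.70° ✓; |CT| = 10.00 ✓; ∠CTS = 87.00° ✓; |TS| = 17.50 ✓; ∠TSL = 133.9° ✓; |SL| = 12.20 ✓; ∠SLA = 144.5° ✓; |LA| = 17.90 ✓; ∠LAN = 94.90° ✓; |AN| = 17.70 ✓; ∠ANB = 57.80° ✓; |NB| = 23.60 ✗.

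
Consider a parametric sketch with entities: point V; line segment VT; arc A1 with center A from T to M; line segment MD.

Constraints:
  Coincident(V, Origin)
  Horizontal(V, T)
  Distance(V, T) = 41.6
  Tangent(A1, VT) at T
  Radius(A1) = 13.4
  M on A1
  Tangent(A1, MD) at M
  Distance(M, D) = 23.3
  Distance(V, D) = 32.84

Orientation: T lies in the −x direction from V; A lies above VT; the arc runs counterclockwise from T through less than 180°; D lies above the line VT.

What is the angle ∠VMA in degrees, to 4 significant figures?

163.5°

Checks: |VT| = 41.60 ✓; |AM| = 13.40 ✓; ∠(AM, MD) = 90.00° ✓; |MD| = 23.30 ✓; |VD| = 32.84 ✓.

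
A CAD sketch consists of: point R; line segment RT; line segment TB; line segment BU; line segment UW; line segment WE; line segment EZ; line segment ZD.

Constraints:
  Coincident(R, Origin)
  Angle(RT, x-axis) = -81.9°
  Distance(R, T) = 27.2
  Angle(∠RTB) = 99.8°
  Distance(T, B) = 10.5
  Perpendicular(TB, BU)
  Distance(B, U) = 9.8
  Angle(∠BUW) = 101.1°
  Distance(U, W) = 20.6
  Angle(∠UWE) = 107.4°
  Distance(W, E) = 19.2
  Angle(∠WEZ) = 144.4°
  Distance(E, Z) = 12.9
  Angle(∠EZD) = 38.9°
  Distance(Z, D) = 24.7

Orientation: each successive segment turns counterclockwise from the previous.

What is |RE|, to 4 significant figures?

33.13

∠BUW = 101.1° gives UW at 167.2° from the x-axis; with |UW| = 20.6, W = (-5.469, -12.88). ∠UWE = 107.4° gives WE at -120.2° from the x-axis; with |WE| = 19.2, E = (-15.13, -29.47). Then |RE| = |E − R| = 33.13.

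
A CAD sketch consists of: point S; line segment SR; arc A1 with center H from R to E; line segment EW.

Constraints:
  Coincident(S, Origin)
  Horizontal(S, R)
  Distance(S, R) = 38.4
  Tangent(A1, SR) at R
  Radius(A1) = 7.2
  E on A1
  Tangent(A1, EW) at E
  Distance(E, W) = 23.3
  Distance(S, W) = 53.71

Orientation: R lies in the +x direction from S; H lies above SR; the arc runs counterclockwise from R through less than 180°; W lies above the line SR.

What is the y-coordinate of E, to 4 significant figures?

7.723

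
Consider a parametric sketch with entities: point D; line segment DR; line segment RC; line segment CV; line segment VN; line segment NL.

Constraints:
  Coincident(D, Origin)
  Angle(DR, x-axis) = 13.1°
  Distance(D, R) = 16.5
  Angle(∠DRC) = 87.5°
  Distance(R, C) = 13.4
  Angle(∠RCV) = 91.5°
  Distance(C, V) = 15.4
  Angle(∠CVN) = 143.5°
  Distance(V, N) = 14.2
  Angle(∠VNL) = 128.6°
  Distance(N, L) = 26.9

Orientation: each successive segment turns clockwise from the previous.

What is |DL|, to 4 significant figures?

25.09

D is at the origin; DR runs at 13.1° with length 16.5, so R = (16.07, 3.740). ∠DRC = 87.5° gives RC at -79.40° from the x-axis; with |RC| = 13.4, C = (18.54, -9.432). ∠RCV = 91.5° gives CV at -167.9° from the x-axis; with |CV| = 15.4, V = (3.478, -12.66). ∠CVN = 143.5° gives VN at 155.6° from the x-axis; with |VN| = 14.2, N = (-9.454, -6.794). ∠VNL = 128.6° gives NL at 104.2° from the x-axis; with |NL| = 26.9, L = (-16.05, 19.28). Then |DL| = |L − D| = 25.09.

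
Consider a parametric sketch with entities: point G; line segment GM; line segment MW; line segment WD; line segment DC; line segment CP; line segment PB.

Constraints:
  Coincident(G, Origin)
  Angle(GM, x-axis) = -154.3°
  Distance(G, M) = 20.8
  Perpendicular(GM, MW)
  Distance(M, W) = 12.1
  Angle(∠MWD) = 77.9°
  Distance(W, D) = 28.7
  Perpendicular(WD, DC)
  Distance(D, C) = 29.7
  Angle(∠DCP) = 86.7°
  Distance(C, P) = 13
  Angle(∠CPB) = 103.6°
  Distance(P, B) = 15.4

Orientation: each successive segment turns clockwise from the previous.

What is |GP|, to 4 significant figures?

22.64

G is at the origin; GM runs at -154.3° with length 20.8, so M = (-18.74, -9.020). GM is perpendicular to MW, so MW runs at 115.7°; with |MW| = 12.1, W = (-23.99, 1.883). ∠MWD = 77.9° gives WD at 13.60° from the x-axis; with |WD| = 28.7, D = (3.906, 8.632). WD is perpendicular to DC, so DC runs at -76.40°; with |DC| = 29.7, C = (10.89, -20.24). ∠DCP = 86.7° gives CP at -169.7° from the x-axis; with |CP| = 13.0, P = (-1.901, -22.56). Then |GP| = |P − G| = 22.64.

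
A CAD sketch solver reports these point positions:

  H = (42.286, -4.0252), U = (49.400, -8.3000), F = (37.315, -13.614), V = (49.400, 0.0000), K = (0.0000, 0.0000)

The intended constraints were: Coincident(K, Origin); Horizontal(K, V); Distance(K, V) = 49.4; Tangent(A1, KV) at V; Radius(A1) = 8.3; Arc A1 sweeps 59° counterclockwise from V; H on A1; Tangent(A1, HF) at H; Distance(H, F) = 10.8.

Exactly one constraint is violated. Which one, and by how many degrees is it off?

Tangent(A1, HF) at H — off by 3.60°.

K = (0.00, 0.00) ✓; K.y = 0.00, V.y = 0.00 ✓; |KV| = 49.40 ✓; ∠(UV, VK) = 90.00° ✓; |UV| = 8.300 ✓; bearing(U→H) − bearing(U→V) = 59.00° ✓; |UH| = 8.300 ✓; ∠(UH, HF) = 86.40° ✗; |HF| = 10.80 ✓.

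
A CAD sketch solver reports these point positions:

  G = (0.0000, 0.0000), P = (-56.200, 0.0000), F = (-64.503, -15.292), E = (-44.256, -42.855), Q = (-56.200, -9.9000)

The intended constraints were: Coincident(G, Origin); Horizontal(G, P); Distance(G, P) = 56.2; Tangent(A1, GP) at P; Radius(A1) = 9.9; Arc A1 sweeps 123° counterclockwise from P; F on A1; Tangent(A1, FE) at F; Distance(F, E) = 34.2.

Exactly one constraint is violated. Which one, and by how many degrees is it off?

Tangent(A1, FE) at F — off by 3.30°.

G = (0.00, 0.00) ✓; G.y = 0.00, P.y = 0.00 ✓; |GP| = 56.20 ✓; ∠(QP, PG) = 90.00° ✓; |QP| = 9.900 ✓; bearing(Q→F) − bearing(Q→P) = 123.0° ✓; |QF| = 9.900 ✓; ∠(QF, FE) = 86.70° ✗; |FE| = 34.20 ✓.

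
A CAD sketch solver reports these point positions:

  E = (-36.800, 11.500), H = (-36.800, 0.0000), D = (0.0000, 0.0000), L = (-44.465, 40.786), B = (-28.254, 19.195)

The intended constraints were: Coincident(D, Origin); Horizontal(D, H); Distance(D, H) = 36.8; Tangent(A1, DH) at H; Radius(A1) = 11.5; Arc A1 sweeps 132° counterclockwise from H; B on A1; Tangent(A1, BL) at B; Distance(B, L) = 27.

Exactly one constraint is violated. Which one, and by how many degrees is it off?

Tangent(A1, BL) at B — off by 5.10°.

D = (0.00, 0.00) ✓; D.y = 0.00, H.y = 0.00 ✓; |DH| = 36.80 ✓; ∠(EH, HD) = 90.00° ✓; |EH| = 11.50 ✓; bearing(E→B) − bearing(E→H) = 132.0° ✓; |EB| = 11.50 ✓; ∠(EB, BL) = 95.10° ✗; |BL| = 27.00 ✓.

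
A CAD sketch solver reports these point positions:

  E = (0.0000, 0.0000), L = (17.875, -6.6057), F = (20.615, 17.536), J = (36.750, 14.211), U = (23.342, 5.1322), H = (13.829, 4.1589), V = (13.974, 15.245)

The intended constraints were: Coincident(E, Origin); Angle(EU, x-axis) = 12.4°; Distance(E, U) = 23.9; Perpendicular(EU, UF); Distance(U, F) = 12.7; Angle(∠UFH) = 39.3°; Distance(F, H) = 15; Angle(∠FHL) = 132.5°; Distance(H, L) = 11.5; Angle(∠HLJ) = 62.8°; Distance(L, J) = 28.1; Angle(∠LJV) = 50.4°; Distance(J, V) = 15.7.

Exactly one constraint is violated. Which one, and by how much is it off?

Distance(J, V) = 15.7 — off by 7.10.

E = (0.00, 0.00) ✓; EU at 12.40° ✓; |EU| = 23.90 ✓; ∠(EU, UF) = 90.00° ✓; |UF| = 12.70 ✓; ∠UFH = 39.30° ✓; |FH| = 15.00 ✓; ∠FHL = 132.5° ✓; |HL| = 11.50 ✓; ∠HLJ = 62.80° ✓; |LJ| = 28.10 ✓; ∠LJV = 50.40° ✓; |JV| = 22.80 ✗.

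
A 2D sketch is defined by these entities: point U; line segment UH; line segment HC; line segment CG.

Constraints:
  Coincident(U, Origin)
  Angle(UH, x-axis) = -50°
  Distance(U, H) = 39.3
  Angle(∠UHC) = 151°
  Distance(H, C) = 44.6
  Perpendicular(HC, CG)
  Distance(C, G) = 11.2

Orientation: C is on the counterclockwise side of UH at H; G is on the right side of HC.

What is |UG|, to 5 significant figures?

84.569

U is at the origin; UH runs at -50.0° with length 39.3, so H = 39.3·(cos -50.0°, sin -50.0°) = (25.262, -30.106). ∠UHC = 151.0°, so HC runs at -50.0° + (180° − 151.0°) = -21.000° from the x-axis; with |HC| = 44.6, C = H + 44.6·(cos -21.000°, sin -21.000°) = (66.899, -46.089). HC ⟂ CG; with |CG| = 11.2 on the right of HC, G = C + 11.2·(-0.35837, -0.93358) = (62.886, -56.545). Then |UG| = |G − U| = 84.569.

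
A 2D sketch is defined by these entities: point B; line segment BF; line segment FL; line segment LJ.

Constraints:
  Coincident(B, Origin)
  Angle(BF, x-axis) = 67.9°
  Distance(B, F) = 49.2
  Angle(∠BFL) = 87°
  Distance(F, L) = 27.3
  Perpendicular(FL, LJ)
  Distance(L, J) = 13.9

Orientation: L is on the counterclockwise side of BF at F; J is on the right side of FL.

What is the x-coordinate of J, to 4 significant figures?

-2.739

B is at the origin; BF runs at 67.9° with length 49.2, so F = 49.2·(cos 67.9°, sin 67.9°) = (18.51, 45.59). ∠BFL = 87.0°, so FL runs at 67.9° + (180° − 87.0°) = 160.9° from the x-axis; with |FL| = 27.3, L = F + 27.3·(cos 160.9°, sin 160.9°) = (-7.287, 54.52). The perpendicularity gives LJ at right angles to FL; with |LJ| = 13.9 on the right of FL, J = L + 13.9·(0.3272, 0.9449) = (-2.739, 67.65). So J.x = -2.739.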